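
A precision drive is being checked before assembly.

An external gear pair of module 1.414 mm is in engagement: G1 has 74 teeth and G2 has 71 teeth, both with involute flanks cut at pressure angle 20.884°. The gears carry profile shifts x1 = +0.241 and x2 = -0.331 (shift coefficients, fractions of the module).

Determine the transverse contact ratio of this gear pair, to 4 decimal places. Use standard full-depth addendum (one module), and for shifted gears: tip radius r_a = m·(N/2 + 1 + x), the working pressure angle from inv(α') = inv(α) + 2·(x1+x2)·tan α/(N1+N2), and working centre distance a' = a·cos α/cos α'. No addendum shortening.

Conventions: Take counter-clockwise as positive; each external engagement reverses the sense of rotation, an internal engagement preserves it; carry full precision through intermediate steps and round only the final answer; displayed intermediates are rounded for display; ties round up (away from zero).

1.7669

single-mesh involute tooth geometry (74T engaging 71T at module 1.414)
base radii: r_b1 = 48.880920, r_b2 = 46.899261
tip radii: r_a1 = 54.072774, r_a2 = 51.142966
inv(α') = inv(20.884°) + 2·(+0.241-0.331)·tan α/(74+71) = 0.01657473  ⇒  α' = 20.69573°
a' = a·cos α / cos α' = 102.5150·cos 20.884°/cos 20.69573° = 102.387190
action lengths: √(r_a1²−r_b1²) = 23.119701, √(r_a2²−r_b2²) = 20.397605
base pitch p_b = π·m·cos α = 4.150377
CR = (23.119701 + 20.397605 − 102.387190·sin 20.69573°)/4.150377 = 1.766862
contact ratio ≈ 1.7669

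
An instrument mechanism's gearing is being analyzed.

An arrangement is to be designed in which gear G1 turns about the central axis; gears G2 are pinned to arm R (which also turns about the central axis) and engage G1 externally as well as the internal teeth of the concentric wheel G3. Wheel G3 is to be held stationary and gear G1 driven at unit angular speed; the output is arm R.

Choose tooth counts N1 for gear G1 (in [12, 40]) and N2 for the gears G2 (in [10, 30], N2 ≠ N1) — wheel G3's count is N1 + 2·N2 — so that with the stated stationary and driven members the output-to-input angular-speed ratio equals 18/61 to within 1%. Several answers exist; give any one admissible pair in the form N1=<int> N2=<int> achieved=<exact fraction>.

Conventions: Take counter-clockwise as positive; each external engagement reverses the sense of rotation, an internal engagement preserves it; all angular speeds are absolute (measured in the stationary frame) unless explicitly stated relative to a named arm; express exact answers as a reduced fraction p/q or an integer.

class = planetary set [ratio 18/61 wanted; Willis about the carrier]
Willis with ω_ring = 0: ω_arm/ω_sun = N1/(N1+N3); set equal to 18/61  ⇒  N3/N1 = 1/(18/61) − 1 = 43/18
N3 = N1 + 2·N2  ⇒  N2/N1 = (N3/N1 − 1)/2 = (43/18 − 1)/2 = 25/36
smallest multiple with N1 ≥ 12 and N2 ≥ 10: k = 1  ⇒  N1 = 1·36 = 36, N2 = 1·25 = 25 (N1 ≤ 40, N2 ≤ 30, N2 ≠ N1 ✓), N3 = 36 + 2·25 = 86
check: N1/(N1+N3) with N1 = 36, N3 = 86 gives 18/61; |achieved − target| = 0 ≤ 9/3050 ✓

N1=36 N2=25 achieved=18/61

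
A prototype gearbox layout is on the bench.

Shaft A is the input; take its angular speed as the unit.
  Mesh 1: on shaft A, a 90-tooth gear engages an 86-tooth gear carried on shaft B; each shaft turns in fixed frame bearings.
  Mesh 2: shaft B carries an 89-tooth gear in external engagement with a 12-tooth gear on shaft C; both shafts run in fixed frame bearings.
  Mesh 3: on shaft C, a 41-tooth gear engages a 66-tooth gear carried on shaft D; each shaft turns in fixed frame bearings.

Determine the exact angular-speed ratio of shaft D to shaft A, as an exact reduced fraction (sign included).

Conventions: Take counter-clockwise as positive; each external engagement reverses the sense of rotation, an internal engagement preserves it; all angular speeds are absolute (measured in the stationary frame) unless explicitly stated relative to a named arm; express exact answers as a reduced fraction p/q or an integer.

class = fixed-axis compound train [3 meshes; 3 ratios multiply, 3 sense flips]
mesh 1 [90T→86T]: running ratio 45/43, sense −
mesh 2 [89T→12T]: running ratio 1335/172, sense +
mesh 3 [41T→66T]: running ratio 18245/3784, sense −
ω_out/ω_in = -18245/3784

-18245/3784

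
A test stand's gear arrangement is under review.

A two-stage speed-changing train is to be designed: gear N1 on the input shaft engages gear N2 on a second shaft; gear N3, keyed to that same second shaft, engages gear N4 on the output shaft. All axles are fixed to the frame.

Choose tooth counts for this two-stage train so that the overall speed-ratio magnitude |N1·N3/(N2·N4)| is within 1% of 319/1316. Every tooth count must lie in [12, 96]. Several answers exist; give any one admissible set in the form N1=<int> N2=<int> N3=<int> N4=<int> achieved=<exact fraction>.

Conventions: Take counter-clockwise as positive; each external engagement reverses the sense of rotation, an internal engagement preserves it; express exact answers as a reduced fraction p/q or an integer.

topology: fixed-axis compound train — 2 stages, target 319/1316
target = 319/1316 in lowest terms: an exact hit needs N1·N3 = k·319 and N2·N4 = k·1316 for one integer k, every count in [12, 96]; additionally prefer no 1:1 stage (N1 ≠ N2, N3 ≠ N4)
k = 1: no 1:1-free in-range split of k·319 and k·1316 into factor pairs; take k = 2
k = 2: N1·N3 = 638 = 22·29, N2·N4 = 2632 = 28·94
achieved = 22·29/(28·94) = 319/1316; |achieved − target| = 0 ≤ 319/131600 ✓

N1=22 N2=28 N3=29 N4=94 achieved=319/1316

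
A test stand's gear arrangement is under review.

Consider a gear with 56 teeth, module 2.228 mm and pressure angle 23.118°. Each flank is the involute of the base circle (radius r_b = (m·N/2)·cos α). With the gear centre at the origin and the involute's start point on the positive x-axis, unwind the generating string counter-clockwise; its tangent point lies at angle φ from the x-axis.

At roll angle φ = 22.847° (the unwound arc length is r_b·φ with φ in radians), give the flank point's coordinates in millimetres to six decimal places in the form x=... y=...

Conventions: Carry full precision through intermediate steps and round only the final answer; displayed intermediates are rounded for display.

topology: single-mesh involute geometry — m = 2.228, N = 56
pitch radius r_p = m·N/2 = 2.228·56/2 = 62.384000
base radius r_b = r_p·cos α = 62.384000·cos 23.118° = 57.374452
roll angle φ = 22.847° = 0.39875537 rad
x = r_b·(cos φ + φ·sin φ) = 61.756161
y = r_b·(sin φ − φ·cos φ) = 1.193426

x=61.756161 y=1.193426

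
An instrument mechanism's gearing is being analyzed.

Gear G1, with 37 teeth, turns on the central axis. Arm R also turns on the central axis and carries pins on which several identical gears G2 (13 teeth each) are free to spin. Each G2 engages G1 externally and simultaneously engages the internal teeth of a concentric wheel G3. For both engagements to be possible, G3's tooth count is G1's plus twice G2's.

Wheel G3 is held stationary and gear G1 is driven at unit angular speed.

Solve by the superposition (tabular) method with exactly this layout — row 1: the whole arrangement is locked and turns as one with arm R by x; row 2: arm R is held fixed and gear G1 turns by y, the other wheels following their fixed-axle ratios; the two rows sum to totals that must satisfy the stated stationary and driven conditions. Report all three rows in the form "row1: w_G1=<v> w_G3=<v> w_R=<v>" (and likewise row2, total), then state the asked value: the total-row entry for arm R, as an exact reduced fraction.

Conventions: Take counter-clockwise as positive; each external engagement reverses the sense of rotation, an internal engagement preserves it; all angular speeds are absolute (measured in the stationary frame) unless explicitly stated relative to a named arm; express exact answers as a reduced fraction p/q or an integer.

row1: w_G1=37/100 w_G3=37/100 w_R=37/100
row2: w_G1=63/100 w_G3=-37/100 w_R=0
total: w_G1=1 w_G3=0 w_R=37/100
asked value: 37/100

recognized (axles ride arm R): planetary set, 37/13/63 teeth
row 1 (train locked, turned with arm): all members turn x
row 2 (arm held, sun turns y): ω_ring = −(37/63)·y, ω_arm = 0
boundary: total ω_ring = x − (37/63)·y = 0 and total ω_sun = x + y = 1  ⇒  y = 63/100, x = 37/100
row 2 ring = −(37/63)·63/100 = -37/100
totals (row 1 + row 2): sun 37/100 + 63/100 = 1, ring 37/100 + (-37/100) = 0, arm 37/100 + 0 = 37/100
asked cell (total, arm) = 37/100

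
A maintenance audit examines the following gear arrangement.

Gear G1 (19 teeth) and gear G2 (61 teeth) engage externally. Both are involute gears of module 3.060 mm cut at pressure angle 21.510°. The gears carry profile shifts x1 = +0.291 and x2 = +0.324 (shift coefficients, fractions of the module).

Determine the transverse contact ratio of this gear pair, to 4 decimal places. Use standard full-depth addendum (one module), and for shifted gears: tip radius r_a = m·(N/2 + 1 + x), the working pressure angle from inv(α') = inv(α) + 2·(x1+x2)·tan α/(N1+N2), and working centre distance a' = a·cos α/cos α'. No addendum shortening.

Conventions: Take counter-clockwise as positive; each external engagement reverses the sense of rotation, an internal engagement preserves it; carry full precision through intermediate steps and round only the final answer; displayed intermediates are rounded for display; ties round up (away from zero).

1.5041

single-mesh involute tooth geometry (19T engaging 61T at module 3.060)
base radii: r_b1 = 27.045379, r_b2 = 86.829900
tip radii: r_a1 = 33.020460, r_a2 = 97.381440
inv(α') = inv(21.510°) + 2·(+0.291+0.324)·tan α/(19+61) = 0.02475126  ⇒  α' = 23.52762°
a' = a·cos α / cos α' = 122.4000·cos 21.510°/cos 23.52762° = 124.200331
action lengths: √(r_a1²−r_b1²) = 18.944610, √(r_a2²−r_b2²) = 44.087564
base pitch p_b = π·m·cos α = 8.943744
CR = (18.944610 + 44.087564 − 124.200331·sin 23.52762°)/8.943744 = 1.504125
contact ratio ≈ 1.5041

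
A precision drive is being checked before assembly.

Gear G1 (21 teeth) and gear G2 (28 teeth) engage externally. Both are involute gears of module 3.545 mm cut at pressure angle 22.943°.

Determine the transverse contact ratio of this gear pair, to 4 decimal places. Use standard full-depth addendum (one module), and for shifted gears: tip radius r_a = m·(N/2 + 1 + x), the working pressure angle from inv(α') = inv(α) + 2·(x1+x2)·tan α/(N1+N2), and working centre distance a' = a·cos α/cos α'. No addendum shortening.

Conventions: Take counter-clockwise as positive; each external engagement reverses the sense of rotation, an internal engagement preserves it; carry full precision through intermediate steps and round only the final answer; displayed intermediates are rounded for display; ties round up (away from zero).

single-mesh involute tooth geometry (21T engaging 28T at module 3.545)
base radii: r_b1 = 34.277944, r_b2 = 45.703925
tip radii: r_a1 = 40.767500, r_a2 = 53.175000
no profile shift: α' = α, a' = a
action lengths: √(r_a1²−r_b1²) = 22.068340, √(r_a2²−r_b2²) = 27.179622
base pitch p_b = π·m·cos α = 10.255937
CR = (22.068340 + 27.179622 − 86.852500·sin 22.94300°)/10.255937 = 1.500744
contact ratio ≈ 1.5007

1.5007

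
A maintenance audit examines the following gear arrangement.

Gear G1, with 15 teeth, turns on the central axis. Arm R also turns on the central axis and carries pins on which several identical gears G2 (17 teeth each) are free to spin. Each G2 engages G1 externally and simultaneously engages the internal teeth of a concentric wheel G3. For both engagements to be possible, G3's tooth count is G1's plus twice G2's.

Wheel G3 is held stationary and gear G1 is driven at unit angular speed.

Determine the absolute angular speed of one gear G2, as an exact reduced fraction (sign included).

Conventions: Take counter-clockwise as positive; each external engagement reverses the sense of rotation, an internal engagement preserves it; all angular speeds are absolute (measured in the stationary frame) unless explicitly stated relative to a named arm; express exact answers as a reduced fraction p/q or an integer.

-15/34

class = planetary set [G3 = 15+2·17 = 49; Willis about the carrier]
ring teeth: 15 + 2·17 = 49
15(ω_sun−ω_arm) = −49(ω_ring−ω_arm),  ω_ring = 0, ω_sun = 1
15(1−ω_arm) = −49(0−ω_arm)  ⇒  64·ω_arm = 15  ⇒  ω_arm = 15/64
sun–planet mesh: 15·(1−15/64) = −17·(ω_p−ω_arm)  ⇒  ω_p−ω_arm = -735/1088
ω_p = 15/64 − 735/1088 = -15/34
exact speed ratio = -15/34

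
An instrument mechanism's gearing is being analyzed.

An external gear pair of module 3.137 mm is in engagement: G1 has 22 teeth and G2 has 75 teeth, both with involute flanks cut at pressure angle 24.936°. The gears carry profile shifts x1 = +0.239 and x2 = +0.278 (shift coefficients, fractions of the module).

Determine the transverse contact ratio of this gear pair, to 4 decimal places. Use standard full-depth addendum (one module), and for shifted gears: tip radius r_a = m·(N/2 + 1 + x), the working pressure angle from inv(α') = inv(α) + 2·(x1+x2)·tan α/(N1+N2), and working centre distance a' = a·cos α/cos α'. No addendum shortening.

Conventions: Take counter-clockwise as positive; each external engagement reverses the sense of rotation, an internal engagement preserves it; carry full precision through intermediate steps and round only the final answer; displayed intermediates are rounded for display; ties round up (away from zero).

class = single-mesh tooth geometry [involute pair 22T × 75T, m = 3.137]
base radii: r_b1 = 31.290233, r_b2 = 106.671249
tip radii: r_a1 = 38.393743, r_a2 = 121.646586
inv(α') = inv(24.936°) + 2·(+0.239+0.278)·tan α/(22+75) = 0.03468942  ⇒  α' = 26.17742°
a' = a·cos α / cos α' = 152.1445·cos 24.936°/cos 26.17742° = 153.729128
action lengths: √(r_a1²−r_b1²) = 22.248614, √(r_a2²−r_b2²) = 58.473383
base pitch p_b = π·m·cos α = 8.936470
CR = (22.248614 + 58.473383 − 153.729128·sin 26.17742°)/8.936470 = 1.443976
contact ratio ≈ 1.4440

1.4440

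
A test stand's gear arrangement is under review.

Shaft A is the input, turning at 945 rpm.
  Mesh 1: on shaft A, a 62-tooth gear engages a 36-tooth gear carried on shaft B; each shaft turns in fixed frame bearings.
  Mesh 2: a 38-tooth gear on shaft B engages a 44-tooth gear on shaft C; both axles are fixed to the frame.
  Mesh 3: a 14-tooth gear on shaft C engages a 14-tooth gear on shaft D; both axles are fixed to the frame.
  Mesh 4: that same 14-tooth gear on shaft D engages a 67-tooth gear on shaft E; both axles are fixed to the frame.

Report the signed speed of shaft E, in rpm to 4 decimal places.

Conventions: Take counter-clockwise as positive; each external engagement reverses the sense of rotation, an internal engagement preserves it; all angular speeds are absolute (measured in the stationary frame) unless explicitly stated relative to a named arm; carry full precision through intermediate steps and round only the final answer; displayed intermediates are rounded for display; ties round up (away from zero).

+293.7008 rpm

4-mesh fixed-axis compound train (all bearings frame-fixed)
mesh 1 [62T→36T]: ω = 945.0000×62/36 = 1627.5000 rpm, sense flips to −
mesh 2 [38T→44T]: ω = 1627.5000×38/44 = 1405.5682 rpm, sense flips to +
mesh 3 [14T→14T]: ω = 1405.5682×14/14 = 1405.5682 rpm, sense flips to −
mesh 4 [14T→67T]: ω = 1405.5682×14/67 = 293.7008 rpm, sense flips to +
signed output speed = +293.7008 rpm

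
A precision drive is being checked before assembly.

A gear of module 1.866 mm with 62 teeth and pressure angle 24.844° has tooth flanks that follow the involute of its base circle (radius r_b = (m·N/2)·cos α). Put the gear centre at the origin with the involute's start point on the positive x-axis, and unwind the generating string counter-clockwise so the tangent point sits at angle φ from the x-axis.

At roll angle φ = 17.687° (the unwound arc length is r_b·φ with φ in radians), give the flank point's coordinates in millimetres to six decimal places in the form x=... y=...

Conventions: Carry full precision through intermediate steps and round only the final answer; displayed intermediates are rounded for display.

x=54.934480 y=0.509833

recognized (one wheel, involute flank): single-mesh tooth geometry, m = 1.866, N = 62
pitch radius r_p = m·N/2 = 1.866·62/2 = 57.846000
base radius r_b = r_p·cos α = 57.846000·cos 24.844° = 52.492647
roll angle φ = 17.687° = 0.30869638 rad
x = r_b·(cos φ + φ·sin φ) = 54.934480
y = r_b·(sin φ − φ·cos φ) = 0.509833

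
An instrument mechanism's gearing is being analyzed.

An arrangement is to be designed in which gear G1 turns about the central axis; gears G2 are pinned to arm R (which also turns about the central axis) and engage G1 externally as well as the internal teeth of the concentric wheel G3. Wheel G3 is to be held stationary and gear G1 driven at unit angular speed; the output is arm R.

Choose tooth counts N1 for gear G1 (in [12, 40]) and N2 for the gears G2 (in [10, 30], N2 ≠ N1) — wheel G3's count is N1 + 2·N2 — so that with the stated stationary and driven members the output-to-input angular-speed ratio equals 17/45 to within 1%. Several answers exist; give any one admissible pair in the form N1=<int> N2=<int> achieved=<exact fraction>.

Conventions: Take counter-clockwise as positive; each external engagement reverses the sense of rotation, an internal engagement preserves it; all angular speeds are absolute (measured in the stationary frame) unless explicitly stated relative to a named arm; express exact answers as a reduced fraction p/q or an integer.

design class (target 17/45): planetary set
Willis with ω_ring = 0: ω_arm/ω_sun = N1/(N1+N3); set equal to 17/45  ⇒  N3/N1 = 1/(17/45) − 1 = 28/17
N3 = N1 + 2·N2  ⇒  N2/N1 = (N3/N1 − 1)/2 = (28/17 − 1)/2 = 11/34
smallest multiple with N1 ≥ 12 and N2 ≥ 10: k = 1  ⇒  N1 = 1·34 = 34, N2 = 1·11 = 11 (N1 ≤ 40, N2 ≤ 30, N2 ≠ N1 ✓), N3 = 34 + 2·11 = 56
check: N1/(N1+N3) with N1 = 34, N3 = 56 gives 17/45; |achieved − target| = 0 ≤ 17/4500 ✓

N1=34 N2=11 achieved=17/45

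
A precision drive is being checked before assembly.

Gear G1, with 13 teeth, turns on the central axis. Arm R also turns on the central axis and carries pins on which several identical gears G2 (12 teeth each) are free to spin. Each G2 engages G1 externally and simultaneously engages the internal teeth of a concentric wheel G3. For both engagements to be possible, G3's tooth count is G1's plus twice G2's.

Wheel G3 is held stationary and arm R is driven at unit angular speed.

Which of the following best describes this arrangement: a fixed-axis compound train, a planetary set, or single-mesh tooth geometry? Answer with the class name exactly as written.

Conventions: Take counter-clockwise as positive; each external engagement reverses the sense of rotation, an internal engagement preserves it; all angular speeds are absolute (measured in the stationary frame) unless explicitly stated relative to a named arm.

planetary set

topology: planetary set — G1 13T / G2 12T / G3 37T, arm = carrier (Willis)
classification: planetary set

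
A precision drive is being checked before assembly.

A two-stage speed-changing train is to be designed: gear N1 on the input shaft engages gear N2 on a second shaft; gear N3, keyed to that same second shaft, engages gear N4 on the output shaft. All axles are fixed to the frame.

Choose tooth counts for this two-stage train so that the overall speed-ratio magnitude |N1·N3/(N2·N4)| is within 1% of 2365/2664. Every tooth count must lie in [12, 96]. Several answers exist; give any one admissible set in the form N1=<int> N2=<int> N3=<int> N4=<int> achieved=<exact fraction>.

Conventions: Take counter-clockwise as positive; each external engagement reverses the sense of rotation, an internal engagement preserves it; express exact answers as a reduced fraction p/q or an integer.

class = fixed-axis compound train [2-stage, 2365/2664 wanted]
target = 2365/2664 in lowest terms: an exact hit needs N1·N3 = k·2365 and N2·N4 = k·2664 for one integer k, every count in [12, 96]; additionally prefer no 1:1 stage (N1 ≠ N2, N3 ≠ N4)
k = 1: N1·N3 = 2365 = 43·55, N2·N4 = 2664 = 36·74
achieved = 43·55/(36·74) = 2365/2664; |achieved − target| = 0 ≤ 473/53280 ✓

N1=43 N2=36 N3=55 N4=74 achieved=2365/2664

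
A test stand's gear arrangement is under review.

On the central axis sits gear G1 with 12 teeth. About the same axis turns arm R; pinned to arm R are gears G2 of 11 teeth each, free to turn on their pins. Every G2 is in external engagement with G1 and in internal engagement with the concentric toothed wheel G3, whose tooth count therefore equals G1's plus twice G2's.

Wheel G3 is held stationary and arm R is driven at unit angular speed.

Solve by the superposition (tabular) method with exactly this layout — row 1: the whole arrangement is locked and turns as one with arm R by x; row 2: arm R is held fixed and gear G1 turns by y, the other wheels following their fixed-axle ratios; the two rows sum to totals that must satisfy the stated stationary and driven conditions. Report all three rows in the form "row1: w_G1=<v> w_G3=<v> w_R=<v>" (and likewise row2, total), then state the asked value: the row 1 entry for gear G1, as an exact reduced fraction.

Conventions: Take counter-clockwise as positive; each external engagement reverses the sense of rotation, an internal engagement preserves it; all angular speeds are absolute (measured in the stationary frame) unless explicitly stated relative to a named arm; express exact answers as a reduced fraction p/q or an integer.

row1: w_G1=1 w_G3=1 w_R=1
row2: w_G1=17/6 w_G3=-1 w_R=0
total: w_G1=23/6 w_G3=0 w_R=1
asked value: 1

class = planetary set [G3 = 12+2·11 = 34; Willis about the carrier]
row 1 — lock + rotate with arm: ω_sun = ω_ring = ω_arm = x
row 2 — arm fixed, fixed-axis ratios: sun y, ring −(12/34)·y, arm 0
boundary: total ω_ring = x − (12/34)·y = 0 and total ω_arm = x = 1  ⇒  y = 17/6, x = 1
row 2 ring = −(12/34)·17/6 = -1
totals (row 1 + row 2): sun 1 + 17/6 = 23/6, ring 1 + (-1) = 0, arm 1 + 0 = 1
asked cell (row1, sun) = 1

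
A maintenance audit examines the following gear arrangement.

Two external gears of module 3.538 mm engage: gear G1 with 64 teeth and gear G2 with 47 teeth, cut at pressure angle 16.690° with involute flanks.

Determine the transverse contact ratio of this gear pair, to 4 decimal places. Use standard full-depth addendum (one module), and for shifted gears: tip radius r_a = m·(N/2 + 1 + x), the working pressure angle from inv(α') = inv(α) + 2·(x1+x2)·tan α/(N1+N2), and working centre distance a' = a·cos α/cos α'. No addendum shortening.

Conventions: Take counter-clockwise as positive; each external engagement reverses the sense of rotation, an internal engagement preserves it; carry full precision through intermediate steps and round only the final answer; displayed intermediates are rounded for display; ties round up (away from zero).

recognized (one external pair, fixed centres): single-mesh tooth geometry, m = 3.538, N1 = 64, N2 = 47
base radii: r_b1 = 108.446508, r_b2 = 79.640404
tip radii: r_a1 = 116.754000, r_a2 = 86.681000
no profile shift: α' = α, a' = a
action lengths: √(r_a1²−r_b1²) = 43.253340, √(r_a2²−r_b2²) = 34.219903
base pitch p_b = π·m·cos α = 10.646711
CR = (43.253340 + 34.219903 − 196.359000·sin 16.69000°)/10.646711 = 1.979977
contact ratio ≈ 1.9800

1.9800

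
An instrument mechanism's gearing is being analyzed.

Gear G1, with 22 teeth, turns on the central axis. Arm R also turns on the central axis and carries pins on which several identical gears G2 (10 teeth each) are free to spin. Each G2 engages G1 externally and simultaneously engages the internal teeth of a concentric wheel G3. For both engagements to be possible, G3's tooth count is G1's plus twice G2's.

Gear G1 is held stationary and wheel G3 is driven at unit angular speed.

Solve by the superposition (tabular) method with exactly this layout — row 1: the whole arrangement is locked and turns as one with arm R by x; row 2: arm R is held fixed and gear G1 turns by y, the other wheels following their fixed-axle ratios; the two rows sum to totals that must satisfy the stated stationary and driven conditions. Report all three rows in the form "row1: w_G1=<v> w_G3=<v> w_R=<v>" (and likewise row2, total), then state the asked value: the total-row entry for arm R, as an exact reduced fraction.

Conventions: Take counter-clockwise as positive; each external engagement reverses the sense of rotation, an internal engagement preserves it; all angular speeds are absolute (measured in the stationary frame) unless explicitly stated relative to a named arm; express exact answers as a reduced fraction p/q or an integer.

topology: planetary set — G1 22T / G2 10T / G3 42T, arm = carrier (Willis)
row 1: whole set turns with the arm by x
superposition row 2 [arm held]: sun y, ring −(22/42)·y, arm 0
boundary: total ω_sun = x + y = 0 and total ω_ring = x − (22/42)·y = 1  ⇒  y = -21/32, x = 21/32
row 2 ring = −(22/42)·(-21/32) = 11/32
totals (row 1 + row 2): sun 21/32 + (-21/32) = 0, ring 21/32 + 11/32 = 1, arm 21/32 + 0 = 21/32
asked cell (total, arm) = 21/32

row1: w_G1=21/32 w_G3=21/32 w_R=21/32
row2: w_G1=-21/32 w_G3=11/32 w_R=0
total: w_G1=0 w_G3=1 w_R=21/32
asked value: 21/32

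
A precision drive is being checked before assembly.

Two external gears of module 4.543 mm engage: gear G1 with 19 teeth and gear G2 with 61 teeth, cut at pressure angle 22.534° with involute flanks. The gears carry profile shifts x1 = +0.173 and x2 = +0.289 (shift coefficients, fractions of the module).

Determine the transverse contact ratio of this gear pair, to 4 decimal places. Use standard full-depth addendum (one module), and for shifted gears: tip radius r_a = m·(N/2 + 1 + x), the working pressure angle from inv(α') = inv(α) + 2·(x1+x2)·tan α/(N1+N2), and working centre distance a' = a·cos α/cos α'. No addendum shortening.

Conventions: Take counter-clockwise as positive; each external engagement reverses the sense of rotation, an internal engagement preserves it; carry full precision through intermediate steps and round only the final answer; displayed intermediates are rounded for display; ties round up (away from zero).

topology: single-mesh involute geometry — m = 4.543, 19T/61T pair
base radii: r_b1 = 39.863447, r_b2 = 127.982646
tip radii: r_a1 = 48.487439, r_a2 = 144.417427
inv(α') = inv(22.534°) + 2·(+0.173+0.289)·tan α/(19+61) = 0.02640866  ⇒  α' = 24.01704°
a' = a·cos α / cos α' = 181.7200·cos 22.534°/cos 24.01704° = 183.754761
action lengths: √(r_a1²−r_b1²) = 27.603212, √(r_a2²−r_b2²) = 66.909160
base pitch p_b = π·m·cos α = 13.182601
CR = (27.603212 + 66.909160 − 183.754761·sin 24.01704°)/13.182601 = 1.496113
contact ratio ≈ 1.4961

1.4961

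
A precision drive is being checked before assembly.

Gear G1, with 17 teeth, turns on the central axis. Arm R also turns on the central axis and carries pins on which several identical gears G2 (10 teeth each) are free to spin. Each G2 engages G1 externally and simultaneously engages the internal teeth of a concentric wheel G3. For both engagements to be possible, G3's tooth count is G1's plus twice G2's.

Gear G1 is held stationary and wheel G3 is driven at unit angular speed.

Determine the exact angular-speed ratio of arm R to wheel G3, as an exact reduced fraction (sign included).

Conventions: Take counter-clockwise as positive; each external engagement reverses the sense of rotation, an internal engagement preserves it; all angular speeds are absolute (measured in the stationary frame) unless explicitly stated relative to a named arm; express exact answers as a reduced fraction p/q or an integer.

37/54

recognized (axles ride arm R): planetary set, 17/10/37 teeth
ring teeth: 17 + 2·10 = 37
17(ω_sun−ω_arm) = −37(ω_ring−ω_arm),  ω_sun = 0, ω_ring = 1
17(0−ω_arm) = −37(1−ω_arm)  ⇒  54·ω_arm = 37  ⇒  ω_arm = 37/54
ω_out/ω_in = 37/54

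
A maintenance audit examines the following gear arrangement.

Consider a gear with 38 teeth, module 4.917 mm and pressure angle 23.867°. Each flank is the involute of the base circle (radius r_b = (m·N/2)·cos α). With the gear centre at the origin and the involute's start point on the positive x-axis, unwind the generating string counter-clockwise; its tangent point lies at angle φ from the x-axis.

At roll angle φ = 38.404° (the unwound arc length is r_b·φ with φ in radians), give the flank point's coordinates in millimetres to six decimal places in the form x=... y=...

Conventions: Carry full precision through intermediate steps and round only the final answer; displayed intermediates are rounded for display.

class = single-mesh tooth geometry [base-circle involute, m = 4.917, 38T]
pitch radius r_p = m·N/2 = 4.917·38/2 = 93.423000
base radius r_b = r_p·cos α = 93.423000·cos 23.867° = 85.434133
roll angle φ = 38.404° = 0.67027625 rad
x = r_b·(cos φ + φ·sin φ) = 102.523297
y = r_b·(sin φ − φ·cos φ) = 8.196589

x=102.523297 y=8.196589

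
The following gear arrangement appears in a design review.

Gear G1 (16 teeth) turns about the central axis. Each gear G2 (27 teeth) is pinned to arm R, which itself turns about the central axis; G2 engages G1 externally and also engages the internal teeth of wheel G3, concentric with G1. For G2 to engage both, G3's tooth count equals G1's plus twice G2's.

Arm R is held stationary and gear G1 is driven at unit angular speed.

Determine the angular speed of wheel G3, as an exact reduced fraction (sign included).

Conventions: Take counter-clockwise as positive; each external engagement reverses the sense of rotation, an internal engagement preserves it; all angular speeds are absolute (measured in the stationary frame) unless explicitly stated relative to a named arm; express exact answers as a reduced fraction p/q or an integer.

-8/35

planetary set (16T centre, 27T on arm, 70T internal) — Willis relation
ring teeth: 16 + 2·27 = 70
16(ω_sun−ω_arm) = −70(ω_ring−ω_arm),  ω_arm = 0, ω_sun = 1
ω_ring = 0 − (16/70)(1−0) = -8/35
exact speed ratio = -8/35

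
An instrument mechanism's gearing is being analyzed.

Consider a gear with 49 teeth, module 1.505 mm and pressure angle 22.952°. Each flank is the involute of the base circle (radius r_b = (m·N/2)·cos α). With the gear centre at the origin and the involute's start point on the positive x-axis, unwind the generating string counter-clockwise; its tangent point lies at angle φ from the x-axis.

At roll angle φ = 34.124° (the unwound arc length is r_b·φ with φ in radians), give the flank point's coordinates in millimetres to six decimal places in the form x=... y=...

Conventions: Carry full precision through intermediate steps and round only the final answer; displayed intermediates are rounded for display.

single-mesh involute tooth geometry (49T wheel at module 1.505)
pitch radius r_p = m·N/2 = 1.505·49/2 = 36.872500
base radius r_b = r_p·cos α = 36.872500·cos 22.952° = 33.953373
roll angle φ = 34.124° = 0.59557615 rad
x = r_b·(cos φ + φ·sin φ) = 39.451619
y = r_b·(sin φ − φ·cos φ) = 2.307224

x=39.451619 y=2.307224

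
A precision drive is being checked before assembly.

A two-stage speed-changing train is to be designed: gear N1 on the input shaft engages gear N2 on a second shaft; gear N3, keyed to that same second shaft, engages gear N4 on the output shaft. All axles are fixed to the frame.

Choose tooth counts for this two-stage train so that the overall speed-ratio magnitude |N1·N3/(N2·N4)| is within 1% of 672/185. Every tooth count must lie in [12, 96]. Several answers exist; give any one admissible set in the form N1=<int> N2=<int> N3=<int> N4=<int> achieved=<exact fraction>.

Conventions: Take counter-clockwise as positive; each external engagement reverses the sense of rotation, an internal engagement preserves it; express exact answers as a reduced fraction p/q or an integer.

N1=21 N2=15 N3=96 N4=37 achieved=672/185

design class (target 672/185): fixed-axis compound train
target = 672/185 in lowest terms: an exact hit needs N1·N3 = k·672 and N2·N4 = k·185 for one integer k, every count in [12, 96]; additionally prefer no 1:1 stage (N1 ≠ N2, N3 ≠ N4)
k = 1…2: no 1:1-free in-range split of k·672 and k·185 into factor pairs; take k = 3
k = 3: N1·N3 = 2016 = 21·96, N2·N4 = 555 = 15·37
achieved = 21·96/(15·37) = 672/185; |achieved − target| = 0 ≤ 168/4625 ✓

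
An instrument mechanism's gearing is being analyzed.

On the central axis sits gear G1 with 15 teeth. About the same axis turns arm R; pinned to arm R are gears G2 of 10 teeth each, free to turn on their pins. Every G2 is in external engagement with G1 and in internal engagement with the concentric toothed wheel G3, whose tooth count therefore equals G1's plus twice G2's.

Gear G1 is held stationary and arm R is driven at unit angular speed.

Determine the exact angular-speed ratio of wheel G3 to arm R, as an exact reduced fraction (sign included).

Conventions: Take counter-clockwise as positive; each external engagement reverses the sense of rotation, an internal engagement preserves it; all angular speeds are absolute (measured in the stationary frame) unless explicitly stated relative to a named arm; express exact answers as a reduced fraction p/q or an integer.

recognized (axles ride arm R): planetary set, 15/10/35 teeth
ring teeth: 15 + 2·10 = 35
15(ω_sun−ω_arm) = −35(ω_ring−ω_arm),  ω_sun = 0, ω_arm = 1
ω_ring = 1 − (15/35)(0−1) = 10/7
ω_out/ω_in = 10/7

10/7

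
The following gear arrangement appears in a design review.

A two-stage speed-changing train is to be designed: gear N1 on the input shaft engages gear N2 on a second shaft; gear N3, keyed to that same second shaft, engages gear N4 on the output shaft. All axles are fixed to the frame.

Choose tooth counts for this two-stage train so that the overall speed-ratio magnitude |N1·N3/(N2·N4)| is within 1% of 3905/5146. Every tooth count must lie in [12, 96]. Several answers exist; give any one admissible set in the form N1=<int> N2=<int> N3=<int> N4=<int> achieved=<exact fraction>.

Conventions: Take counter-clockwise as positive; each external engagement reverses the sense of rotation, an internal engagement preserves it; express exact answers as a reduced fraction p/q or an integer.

N1=55 N2=62 N3=71 N4=83 achieved=3905/5146

class = fixed-axis compound train [2-stage, 3905/5146 wanted]
target = 3905/5146 in lowest terms: an exact hit needs N1·N3 = k·3905 and N2·N4 = k·5146 for one integer k, every count in [12, 96]; additionally prefer no 1:1 stage (N1 ≠ N2, N3 ≠ N4)
k = 1: N1·N3 = 3905 = 55·71, N2·N4 = 5146 = 62·83
achieved = 55·71/(62·83) = 3905/5146; |achieved − target| = 0 ≤ 781/102920 ✓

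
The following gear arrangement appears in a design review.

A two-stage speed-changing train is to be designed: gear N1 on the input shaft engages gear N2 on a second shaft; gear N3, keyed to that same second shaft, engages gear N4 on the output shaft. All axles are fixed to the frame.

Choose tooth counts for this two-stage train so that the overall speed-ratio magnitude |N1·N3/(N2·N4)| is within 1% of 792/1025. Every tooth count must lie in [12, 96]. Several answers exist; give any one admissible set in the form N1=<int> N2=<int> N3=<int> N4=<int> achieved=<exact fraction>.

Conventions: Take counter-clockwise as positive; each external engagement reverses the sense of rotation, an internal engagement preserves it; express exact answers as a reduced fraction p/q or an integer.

design class (target 792/1025): fixed-axis compound train
target = 792/1025 in lowest terms: an exact hit needs N1·N3 = k·792 and N2·N4 = k·1025 for one integer k, every count in [12, 96]; additionally prefer no 1:1 stage (N1 ≠ N2, N3 ≠ N4)
k = 1: N1·N3 = 792 = 12·66, N2·N4 = 1025 = 25·41
achieved = 12·66/(25·41) = 792/1025; |achieved − target| = 0 ≤ 198/25625 ✓

N1=12 N2=25 N3=66 N4=41 achieved=792/1025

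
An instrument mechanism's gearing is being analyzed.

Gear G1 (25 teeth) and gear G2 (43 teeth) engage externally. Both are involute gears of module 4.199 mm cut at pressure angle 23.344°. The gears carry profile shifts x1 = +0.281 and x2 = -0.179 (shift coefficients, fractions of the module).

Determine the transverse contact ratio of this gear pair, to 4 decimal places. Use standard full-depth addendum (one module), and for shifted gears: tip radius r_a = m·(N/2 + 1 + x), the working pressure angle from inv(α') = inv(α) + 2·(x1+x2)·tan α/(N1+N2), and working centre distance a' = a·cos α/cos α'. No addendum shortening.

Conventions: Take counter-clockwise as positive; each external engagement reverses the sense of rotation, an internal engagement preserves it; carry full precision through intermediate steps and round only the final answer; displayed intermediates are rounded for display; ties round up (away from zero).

recognized (one external pair, fixed centres): single-mesh tooth geometry, m = 4.199, N1 = 25, N2 = 43
base radii: r_b1 = 48.190997, r_b2 = 82.888514
tip radii: r_a1 = 57.866419, r_a2 = 93.725879
inv(α') = inv(23.344°) + 2·(+0.281-0.179)·tan α/(25+43) = 0.02544380  ⇒  α' = 23.73489°
a' = a·cos α / cos α' = 142.7660·cos 23.344°/cos 23.73489° = 143.190931
action lengths: √(r_a1²−r_b1²) = 32.033580, √(r_a2²−r_b2²) = 43.749681
base pitch p_b = π·m·cos α = 12.111719
CR = (32.033580 + 43.749681 − 143.190931·sin 23.73489°)/12.111719 = 1.498397
contact ratio ≈ 1.4984

1.4984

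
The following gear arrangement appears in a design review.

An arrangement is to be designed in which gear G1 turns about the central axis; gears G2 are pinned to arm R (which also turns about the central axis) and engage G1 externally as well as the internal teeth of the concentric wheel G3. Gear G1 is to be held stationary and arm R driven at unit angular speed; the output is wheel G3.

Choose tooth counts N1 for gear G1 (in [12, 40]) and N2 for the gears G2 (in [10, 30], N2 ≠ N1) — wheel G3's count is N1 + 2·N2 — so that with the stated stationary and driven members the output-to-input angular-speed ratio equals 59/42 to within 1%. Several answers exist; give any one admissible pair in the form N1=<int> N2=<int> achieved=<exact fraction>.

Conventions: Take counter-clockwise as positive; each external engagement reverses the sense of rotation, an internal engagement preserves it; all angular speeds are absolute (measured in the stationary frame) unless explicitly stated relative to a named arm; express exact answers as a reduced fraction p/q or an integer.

N1=34 N2=25 achieved=59/42

class = planetary set [ratio 59/42 wanted; Willis about the carrier]
Willis with ω_sun = 0: ω_ring/ω_arm = (N1+N3)/N3; set equal to 59/42  ⇒  N3/N1 = 1/(59/42 − 1) = 42/17
N3 = N1 + 2·N2  ⇒  N2/N1 = (N3/N1 − 1)/2 = (42/17 − 1)/2 = 25/34
smallest multiple with N1 ≥ 12 and N2 ≥ 10: k = 1  ⇒  N1 = 1·34 = 34, N2 = 1·25 = 25 (N1 ≤ 40, N2 ≤ 30, N2 ≠ N1 ✓), N3 = 34 + 2·25 = 84
check: (N1+N3)/N3 with N1 = 34, N3 = 84 gives 59/42; |achieved − target| = 0 ≤ 59/4200 ✓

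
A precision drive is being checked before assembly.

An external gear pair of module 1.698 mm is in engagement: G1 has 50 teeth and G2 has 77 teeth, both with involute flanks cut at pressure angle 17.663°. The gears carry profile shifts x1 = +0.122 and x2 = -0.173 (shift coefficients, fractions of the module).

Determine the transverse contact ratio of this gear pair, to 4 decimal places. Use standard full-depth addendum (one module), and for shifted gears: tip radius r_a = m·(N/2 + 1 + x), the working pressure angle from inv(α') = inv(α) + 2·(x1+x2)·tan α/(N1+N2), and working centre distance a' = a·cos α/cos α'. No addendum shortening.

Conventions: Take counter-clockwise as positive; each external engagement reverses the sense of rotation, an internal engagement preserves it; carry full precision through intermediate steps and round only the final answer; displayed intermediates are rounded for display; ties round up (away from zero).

1.9351

topology: single-mesh involute geometry — m = 1.698, 50T/77T pair
base radii: r_b1 = 40.448806, r_b2 = 62.291161
tip radii: r_a1 = 44.355156, r_a2 = 66.777246
inv(α') = inv(17.663°) + 2·(+0.122-0.173)·tan α/(50+77) = 0.00989606  ⇒  α' = 17.51721°
a' = a·cos α / cos α' = 107.8230·cos 17.663°/cos 17.51721° = 107.736055
action lengths: √(r_a1²−r_b1²) = 18.200933, √(r_a2²−r_b2²) = 24.062665
base pitch p_b = π·m·cos α = 5.082947
CR = (18.200933 + 24.062665 − 107.736055·sin 17.51721°)/5.082947 = 1.935075
contact ratio ≈ 1.9351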